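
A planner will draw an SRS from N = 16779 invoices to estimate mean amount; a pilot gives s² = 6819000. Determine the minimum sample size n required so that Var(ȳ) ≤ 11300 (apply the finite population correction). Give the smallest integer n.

583

Without fpc, n₀ = s²/D = 6819000/11300 = 603.4513.
With fpc, (1 − n/N)·s²/n ≤ D requires n ≥ n₀/(1 + n₀/N) = 603.4513/(1 + 603.4513/16779) = 582.5018.
Rounding up, n = 583.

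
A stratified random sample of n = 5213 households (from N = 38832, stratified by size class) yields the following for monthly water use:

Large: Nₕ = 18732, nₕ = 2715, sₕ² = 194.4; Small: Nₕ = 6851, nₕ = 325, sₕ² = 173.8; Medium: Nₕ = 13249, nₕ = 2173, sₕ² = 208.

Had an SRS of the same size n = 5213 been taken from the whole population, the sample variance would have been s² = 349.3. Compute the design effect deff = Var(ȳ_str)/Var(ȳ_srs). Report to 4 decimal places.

Var(ȳ_str) = Σ Wₕ²(1−fₕ)sₕ²/nₕ with Wₕ = Nₕ/38832:
  Large: (18732/38832)²·(1−2715/18732)·194.4/2715 = 0.014246633
  Small: (6851/38832)²·(1−325/6851)·173.8/325 = 0.015855792
  Medium: (13249/38832)²·(1−2173/13249)·208/2173 = 0.0093151561
  → Var(ȳ_str) = 0.039417581.
Var(ȳ_srs) = (1 − 5213/38832)·349.3/5213 = 0.058010404.
deff = 0.039417581 / 0.058010404 = 0.6795.

0.6795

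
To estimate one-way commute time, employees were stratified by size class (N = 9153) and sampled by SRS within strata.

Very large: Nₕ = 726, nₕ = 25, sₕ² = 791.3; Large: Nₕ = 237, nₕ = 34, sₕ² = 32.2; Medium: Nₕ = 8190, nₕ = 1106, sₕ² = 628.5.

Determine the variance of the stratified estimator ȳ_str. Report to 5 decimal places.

Var(ȳ_str) = Σₕ Wₕ²(1 − fₕ)sₕ²/nₕ with Wₕ = Nₕ/N, N = 9153.
Very large: Wₕ = 0.07931826; term = 0.07931826²·(1 − 0.03443526)·791.3/25 = 0.19227768.
Large: Wₕ = 0.02589315; term = 0.02589315²·(1 − 0.14345992)·32.2/34 = 5.4386914 × 10^-4.
Medium: Wₕ = 0.89478859; term = 0.89478859²·(1 − 0.13504274)·628.5/1106 = 0.3935371.
Sum = 0.58635865.

0.58636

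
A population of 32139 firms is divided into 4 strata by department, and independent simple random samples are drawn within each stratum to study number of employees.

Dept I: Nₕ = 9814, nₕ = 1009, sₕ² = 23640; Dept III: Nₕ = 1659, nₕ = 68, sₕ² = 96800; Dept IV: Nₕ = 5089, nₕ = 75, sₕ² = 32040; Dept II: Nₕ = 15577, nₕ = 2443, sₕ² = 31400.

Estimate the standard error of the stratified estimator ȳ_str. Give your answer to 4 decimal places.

4.3240

Var(ȳ_str) = Σₕ Wₕ²(1 − fₕ)sₕ²/nₕ with Wₕ = Nₕ/N, N = 32139.
Dept I: Wₕ = 0.30536109; term = 0.30536109²·(1 − 0.10281231)·23640/1009 = 1.9600493.
Dept III: Wₕ = 0.05161953; term = 0.05161953²·(1 − 0.04098855)·96800/68 = 3.6376281.
Dept IV: Wₕ = 0.15834345; term = 0.15834345²·(1 − 0.01473767)·32040/75 = 10.553179.
Dept II: Wₕ = 0.48467594; term = 0.48467594²·(1 − 0.15683379)·31400/2443 = 2.5457883.
Sum = 18.696645.
SE = √(18.696645) = 4.3240.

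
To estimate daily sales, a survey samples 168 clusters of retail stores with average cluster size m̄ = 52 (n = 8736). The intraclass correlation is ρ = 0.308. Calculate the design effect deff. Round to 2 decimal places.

16.71

deff = 1 + (52 − 1)·0.308 = 1 + 15.708 = 16.708.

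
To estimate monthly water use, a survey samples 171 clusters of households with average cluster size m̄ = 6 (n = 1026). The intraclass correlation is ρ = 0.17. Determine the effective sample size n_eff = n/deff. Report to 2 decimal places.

554.59

deff = 1 + (6 − 1)·0.17 = 1 + 0.85 = 1.85.
n_eff = 1026 / 1.85 = 554.59.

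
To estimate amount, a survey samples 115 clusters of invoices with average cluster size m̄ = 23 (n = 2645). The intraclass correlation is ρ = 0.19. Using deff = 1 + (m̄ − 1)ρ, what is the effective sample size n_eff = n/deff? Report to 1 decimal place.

510.6

deff = 1 + (23 − 1)·0.19 = 1 + 4.18 = 5.18.
n_eff = 2645 / 5.18 = 510.6.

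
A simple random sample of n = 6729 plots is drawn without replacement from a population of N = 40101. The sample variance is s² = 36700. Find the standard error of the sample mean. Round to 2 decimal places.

Under SRS without replacement, Var(ȳ) = (1 − f)·s²/n with f = n/N = 6729/40101 = 0.16780130.
Var(ȳ) = (1 − 0.16780130)·36700/6729 = 0.83219870·5.4540051 = 4.5388159.
SE(ȳ) = √(4.5388159) = 2.13.

2.13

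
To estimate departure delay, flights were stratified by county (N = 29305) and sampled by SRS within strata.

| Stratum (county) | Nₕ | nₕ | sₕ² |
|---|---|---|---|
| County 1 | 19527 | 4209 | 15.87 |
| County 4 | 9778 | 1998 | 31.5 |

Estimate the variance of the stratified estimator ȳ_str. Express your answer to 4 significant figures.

Var(ȳ_str) = Σₕ Wₕ²(1 − fₕ)sₕ²/nₕ with Wₕ = Nₕ/N, N = 29305.
County 1: Wₕ = 0.66633680; term = 0.66633680²·(1 − 0.21554770)·15.87/4209 = 0.0013132643.
County 4: Wₕ = 0.33366320; term = 0.33366320²·(1 − 0.20433627)·31.5/1998 = 0.0013965653.
Sum = 0.0027098296.

0.002710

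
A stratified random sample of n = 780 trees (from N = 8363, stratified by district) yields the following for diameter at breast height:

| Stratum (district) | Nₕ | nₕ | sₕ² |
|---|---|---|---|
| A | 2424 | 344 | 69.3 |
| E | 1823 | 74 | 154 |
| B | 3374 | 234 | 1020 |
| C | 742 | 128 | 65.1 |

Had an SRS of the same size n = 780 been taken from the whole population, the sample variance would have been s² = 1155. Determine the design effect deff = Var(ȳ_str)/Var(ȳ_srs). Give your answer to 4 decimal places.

0.5757

Var(ȳ_str) = Σ Wₕ²(1−fₕ)sₕ²/nₕ with Wₕ = Nₕ/8363:
  A: (2424/8363)²·(1−344/2424)·69.3/344 = 0.014522673
  E: (1823/8363)²·(1−74/1823)·154/74 = 0.094872706
  B: (3374/8363)²·(1−234/3374)·1020/234 = 0.66029019
  C: (742/8363)²·(1−128/742)·65.1/128 = 0.0033129822
  → Var(ȳ_str) = 0.77299855.
Var(ȳ_srs) = (1 − 780/8363)·1155/780 = 1.3426609.
deff = 0.77299855 / 1.3426609 = 0.5757.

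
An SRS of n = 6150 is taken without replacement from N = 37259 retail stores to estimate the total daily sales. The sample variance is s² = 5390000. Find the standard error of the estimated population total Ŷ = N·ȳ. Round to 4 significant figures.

1.008 × 10^6

Var(Ŷ) = N²·Var(ȳ) = N²·(1 − n/N)·s²/n.
f = 6150/37259 = 0.16506079; Var(ȳ) = 0.83493921·5390000/6150 = 731.75973.
Var(Ŷ) = 37259² · 731.75973 = 1.0158531 × 10^12.
SE(Ŷ) = √(1.0158531 × 10^12) = 1.008 × 10^6.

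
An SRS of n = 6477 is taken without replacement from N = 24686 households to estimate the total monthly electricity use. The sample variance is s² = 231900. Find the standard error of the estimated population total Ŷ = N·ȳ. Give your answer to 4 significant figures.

Var(Ŷ) = N²·Var(ȳ) = N²·(1 − n/N)·s²/n.
f = 6477/24686 = 0.26237544; Var(ȳ) = 0.73762456·231900/6477 = 26.409624.
Var(Ŷ) = 24686² · 26.409624 = 1.6093988 × 10^10.
SE(Ŷ) = √(1.6093988 × 10^10) = 126900.

126900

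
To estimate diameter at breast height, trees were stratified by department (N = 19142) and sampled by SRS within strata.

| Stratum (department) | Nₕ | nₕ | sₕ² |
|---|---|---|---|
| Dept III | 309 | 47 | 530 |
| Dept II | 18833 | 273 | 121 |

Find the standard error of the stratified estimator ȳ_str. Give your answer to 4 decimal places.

Var(ȳ_str) = Σₕ Wₕ²(1 − fₕ)sₕ²/nₕ with Wₕ = Nₕ/N, N = 19142.
Dept III: Wₕ = 0.01614251; term = 0.01614251²·(1 − 0.15210356)·530/47 = 0.002491513.
Dept II: Wₕ = 0.98385749; term = 0.98385749²·(1 − 0.01449583)·121/273 = 0.42281032.
Sum = 0.42530183.
SE = √(0.42530183) = 0.6522.

0.6522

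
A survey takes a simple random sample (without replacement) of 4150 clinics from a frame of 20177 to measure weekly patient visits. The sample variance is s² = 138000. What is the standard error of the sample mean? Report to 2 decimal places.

Under SRS without replacement, Var(ȳ) = (1 − f)·s²/n with f = n/N = 4150/20177 = 0.20567973.
Var(ȳ) = (1 − 0.20567973)·138000/4150 = 0.79432027·33.253012 = 26.413541.
SE(ȳ) = √(26.413541) = 5.14.

5.14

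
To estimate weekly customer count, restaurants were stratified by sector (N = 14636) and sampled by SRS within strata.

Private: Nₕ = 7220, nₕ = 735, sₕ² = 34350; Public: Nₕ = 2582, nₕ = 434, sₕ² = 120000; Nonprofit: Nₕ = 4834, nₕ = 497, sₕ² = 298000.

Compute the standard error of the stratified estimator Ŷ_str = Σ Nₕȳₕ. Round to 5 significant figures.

Var(Ŷ_str) = Σₕ Nₕ²(1 − fₕ)sₕ²/nₕ.
Private: 7220²·(1 − 735/7220)·34350/735 = 2.1881978 × 10^9.
Public: 2582²·(1 − 434/2582)·120000/434 = 1.5334938 × 10^9.
Nonprofit: 4834²·(1 − 497/4834)·298000/497 = 1.2570598 × 10^10.
Sum = 1.629229 × 10^10.
SE = √(1.629229 × 10^10) = 127640.

127640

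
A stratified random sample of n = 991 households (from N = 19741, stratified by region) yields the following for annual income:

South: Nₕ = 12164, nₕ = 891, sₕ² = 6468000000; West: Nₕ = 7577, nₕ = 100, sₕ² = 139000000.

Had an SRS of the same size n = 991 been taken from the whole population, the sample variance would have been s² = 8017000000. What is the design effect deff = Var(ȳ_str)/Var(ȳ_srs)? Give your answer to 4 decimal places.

0.3587

Var(ȳ_str) = Σ Wₕ²(1−fₕ)sₕ²/nₕ with Wₕ = Nₕ/19741:
  South: (12164/19741)²·(1−891/12164)·6468000000/891 = 2.5542884 × 10^6
  West: (7577/19741)²·(1−100/7577)·139000000/100 = 202069.69
  → Var(ȳ_str) = 2.7563581 × 10^6.
Var(ȳ_srs) = (1 − 991/19741)·8017000000/991 = 7.6836992 × 10^6.
deff = (2.7563581 × 10^6) / (7.6836992 × 10^6) = 0.3587.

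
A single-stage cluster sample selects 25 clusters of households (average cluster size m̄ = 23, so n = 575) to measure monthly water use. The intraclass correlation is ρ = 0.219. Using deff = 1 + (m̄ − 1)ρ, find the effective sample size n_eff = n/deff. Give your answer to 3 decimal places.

98.831

deff = 1 + (23 − 1)·0.219 = 1 + 4.818 = 5.818.
n_eff = 575 / 5.818 = 98.831.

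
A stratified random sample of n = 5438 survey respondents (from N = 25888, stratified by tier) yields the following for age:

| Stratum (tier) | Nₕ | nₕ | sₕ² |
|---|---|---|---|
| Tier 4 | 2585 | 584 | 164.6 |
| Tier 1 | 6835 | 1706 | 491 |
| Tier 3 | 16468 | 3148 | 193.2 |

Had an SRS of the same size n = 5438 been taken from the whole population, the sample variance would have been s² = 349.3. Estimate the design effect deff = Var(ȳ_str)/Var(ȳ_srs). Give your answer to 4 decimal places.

0.7355

Var(ȳ_str) = Σ Wₕ²(1−fₕ)sₕ²/nₕ with Wₕ = Nₕ/25888:
  Tier 4: (2585/25888)²·(1−584/2585)·164.6/584 = 0.0021753424
  Tier 1: (6835/25888)²·(1−1706/6835)·491/1706 = 0.015054859
  Tier 3: (16468/25888)²·(1−3148/16468)·193.2/3148 = 0.02008725
  → Var(ȳ_str) = 0.037317451.
Var(ȳ_srs) = (1 − 5438/25888)·349.3/5438 = 0.050740436.
deff = 0.037317451 / 0.050740436 = 0.7355.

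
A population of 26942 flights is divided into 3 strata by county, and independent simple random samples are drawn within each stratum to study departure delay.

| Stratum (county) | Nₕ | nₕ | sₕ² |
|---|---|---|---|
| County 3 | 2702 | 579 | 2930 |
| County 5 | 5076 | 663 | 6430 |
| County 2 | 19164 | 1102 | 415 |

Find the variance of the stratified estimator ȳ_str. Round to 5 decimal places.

Var(ȳ_str) = Σₕ Wₕ²(1 − fₕ)sₕ²/nₕ with Wₕ = Nₕ/N, N = 26942.
County 3: Wₕ = 0.10028951; term = 0.10028951²·(1 − 0.21428571)·2930/579 = 0.039991227.
County 5: Wₕ = 0.18840472; term = 0.18840472²·(1 − 0.13061466)·6430/663 = 0.29929077.
County 2: Wₕ = 0.71130577; term = 0.71130577²·(1 − 0.05750365)·415/1102 = 0.17958036.
Sum = 0.51886236.

0.51886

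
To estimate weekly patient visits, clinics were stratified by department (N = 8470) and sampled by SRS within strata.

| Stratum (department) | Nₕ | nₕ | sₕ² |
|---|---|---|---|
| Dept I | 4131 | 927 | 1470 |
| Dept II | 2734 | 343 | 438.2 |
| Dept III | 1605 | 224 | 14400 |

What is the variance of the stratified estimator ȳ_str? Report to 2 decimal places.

Var(ȳ_str) = Σₕ Wₕ²(1 − fₕ)sₕ²/nₕ with Wₕ = Nₕ/N, N = 8470.
Dept I: Wₕ = 0.48772137; term = 0.48772137²·(1 − 0.22440087)·1470/927 = 0.29256238.
Dept II: Wₕ = 0.32278630; term = 0.32278630²·(1 − 0.12545721)·438.2/343 = 0.11640979.
Dept III: Wₕ = 0.18949233; term = 0.18949233²·(1 − 0.13956386)·14400/224 = 1.9861698.
Sum = 2.395142.

2.40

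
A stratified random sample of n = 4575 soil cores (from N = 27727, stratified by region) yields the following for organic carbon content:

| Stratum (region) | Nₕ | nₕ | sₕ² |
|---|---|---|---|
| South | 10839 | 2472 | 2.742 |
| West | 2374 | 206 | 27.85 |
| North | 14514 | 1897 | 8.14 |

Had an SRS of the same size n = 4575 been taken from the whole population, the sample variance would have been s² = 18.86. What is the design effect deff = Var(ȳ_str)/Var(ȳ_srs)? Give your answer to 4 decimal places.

0.5979

Var(ȳ_str) = Σ Wₕ²(1−fₕ)sₕ²/nₕ with Wₕ = Nₕ/27727:
  South: (10839/27727)²·(1−2472/10839)·2.742/2472 = 1.3084954 × 10^-4
  West: (2374/27727)²·(1−206/2374)·27.85/206 = 9.0509092 × 10^-4
  North: (14514/27727)²·(1−1897/14514)·8.14/1897 = 0.0010221027
  → Var(ȳ_str) = 0.0020580432.
Var(ȳ_srs) = (1 − 4575/27727)·18.86/4575 = 0.003442201.
deff = 0.0020580432 / 0.003442201 = 0.5979.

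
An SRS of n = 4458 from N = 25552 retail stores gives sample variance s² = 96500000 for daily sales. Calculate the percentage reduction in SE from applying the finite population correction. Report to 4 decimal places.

9.1412

f = n/N = 4458/25552 = 0.17446775.
SE_no-fpc = √(s²/n) = 147.12742; SE_fpc = √((1−f)s²/n) = 133.67822.
Ratio = √(1−f) = 0.90858805. Reduction = 100·(1 − 0.90858805) = 9.1412%.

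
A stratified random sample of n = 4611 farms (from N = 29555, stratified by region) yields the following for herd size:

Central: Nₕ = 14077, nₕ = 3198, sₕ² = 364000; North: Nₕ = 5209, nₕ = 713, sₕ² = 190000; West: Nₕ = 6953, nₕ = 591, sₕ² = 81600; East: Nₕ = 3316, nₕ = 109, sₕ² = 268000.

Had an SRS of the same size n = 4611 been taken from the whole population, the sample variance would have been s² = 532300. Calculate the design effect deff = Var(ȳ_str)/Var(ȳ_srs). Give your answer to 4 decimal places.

Var(ȳ_str) = Σ Wₕ²(1−fₕ)sₕ²/nₕ with Wₕ = Nₕ/29555:
  Central: (14077/29555)²·(1−3198/14077)·364000/3198 = 19.955384
  North: (5209/29555)²·(1−713/5209)·190000/713 = 7.1446804
  West: (6953/29555)²·(1−591/6953)·81600/591 = 6.9920841
  East: (3316/29555)²·(1−109/3316)·268000/109 = 29.933662
  → Var(ȳ_str) = 64.025811.
Var(ȳ_srs) = (1 − 4611/29555)·532300/4611 = 97.430847.
deff = 64.025811 / 97.430847 = 0.6571.

0.6571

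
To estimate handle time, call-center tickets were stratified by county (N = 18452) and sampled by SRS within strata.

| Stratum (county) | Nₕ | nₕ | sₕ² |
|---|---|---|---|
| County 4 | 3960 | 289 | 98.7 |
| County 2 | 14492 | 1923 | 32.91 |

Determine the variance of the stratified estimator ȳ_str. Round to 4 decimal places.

0.0237

Var(ȳ_str) = Σₕ Wₕ²(1 − fₕ)sₕ²/nₕ with Wₕ = Nₕ/N, N = 18452.
County 4: Wₕ = 0.21461088; term = 0.21461088²·(1 − 0.07297980)·98.7/289 = 0.014581829.
County 2: Wₕ = 0.78538912; term = 0.78538912²·(1 − 0.13269390)·32.91/1923 = 0.0091556832.
Sum = 0.023737512.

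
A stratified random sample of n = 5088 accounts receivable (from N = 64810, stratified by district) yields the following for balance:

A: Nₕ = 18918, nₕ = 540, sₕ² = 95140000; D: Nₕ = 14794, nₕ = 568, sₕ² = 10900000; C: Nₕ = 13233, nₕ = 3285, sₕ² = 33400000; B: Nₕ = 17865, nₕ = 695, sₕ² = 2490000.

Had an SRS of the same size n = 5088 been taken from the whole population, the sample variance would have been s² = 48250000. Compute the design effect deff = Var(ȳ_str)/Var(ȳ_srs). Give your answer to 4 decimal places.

Var(ȳ_str) = Σ Wₕ²(1−fₕ)sₕ²/nₕ with Wₕ = Nₕ/64810:
  A: (18918/64810)²·(1−540/18918)·95140000/540 = 14583.401
  D: (14794/64810)²·(1−568/14794)·10900000/568 = 961.52933
  C: (13233/64810)²·(1−3285/13233)·33400000/3285 = 318.65529
  B: (17865/64810)²·(1−695/17865)·2490000/695 = 261.6398
  → Var(ȳ_str) = 16125.225.
Var(ȳ_srs) = (1 − 5088/64810)·48250000/5088 = 8738.6136.
deff = 16125.225 / 8738.6136 = 1.8453.

1.8453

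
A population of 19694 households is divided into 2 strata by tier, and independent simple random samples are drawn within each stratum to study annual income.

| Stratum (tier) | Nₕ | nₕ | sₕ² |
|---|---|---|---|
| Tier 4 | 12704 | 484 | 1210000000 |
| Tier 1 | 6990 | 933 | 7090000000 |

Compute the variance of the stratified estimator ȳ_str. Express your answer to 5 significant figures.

Var(ȳ_str) = Σₕ Wₕ²(1 − fₕ)sₕ²/nₕ with Wₕ = Nₕ/N, N = 19694.
Tier 4: Wₕ = 0.64506956; term = 0.64506956²·(1 − 0.03809824)·1210000000/484 = 1.0006538 × 10^6.
Tier 1: Wₕ = 0.35493044; term = 0.35493044²·(1 − 0.13347639)·7090000000/933 = 829528.81.
Sum = 1.8301826 × 10^6.

1.8302 × 10^6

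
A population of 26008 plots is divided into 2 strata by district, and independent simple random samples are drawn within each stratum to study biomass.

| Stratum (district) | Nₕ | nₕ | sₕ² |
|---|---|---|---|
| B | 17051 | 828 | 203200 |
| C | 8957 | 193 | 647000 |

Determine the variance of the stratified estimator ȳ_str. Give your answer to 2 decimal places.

489.40

Var(ȳ_str) = Σₕ Wₕ²(1 − fₕ)sₕ²/nₕ with Wₕ = Nₕ/N, N = 26008.
B: Wₕ = 0.65560597; term = 0.65560597²·(1 − 0.04856020)·203200/828 = 100.35996.
C: Wₕ = 0.34439403; term = 0.34439403²·(1 − 0.02154739)·647000/193 = 389.04335.
Sum = 489.40331.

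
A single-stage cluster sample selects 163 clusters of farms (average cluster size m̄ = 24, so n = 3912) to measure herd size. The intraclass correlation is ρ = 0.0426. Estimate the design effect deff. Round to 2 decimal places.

deff = 1 + (24 − 1)·0.0426 = 1 + 0.9798 = 1.9798.

1.98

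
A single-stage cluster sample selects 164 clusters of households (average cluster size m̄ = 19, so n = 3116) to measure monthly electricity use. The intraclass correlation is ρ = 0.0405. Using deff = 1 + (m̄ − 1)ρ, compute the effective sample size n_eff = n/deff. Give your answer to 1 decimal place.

deff = 1 + (19 − 1)·0.0405 = 1 + 0.729 = 1.729.
n_eff = 3116 / 1.729 = 1802.2.

1802.2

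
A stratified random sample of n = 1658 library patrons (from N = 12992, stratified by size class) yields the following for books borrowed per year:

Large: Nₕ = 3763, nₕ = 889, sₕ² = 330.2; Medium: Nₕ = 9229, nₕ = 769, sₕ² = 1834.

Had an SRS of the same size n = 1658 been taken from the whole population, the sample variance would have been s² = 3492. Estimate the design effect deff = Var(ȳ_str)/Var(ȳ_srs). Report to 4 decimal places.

0.6134

Var(ȳ_str) = Σ Wₕ²(1−fₕ)sₕ²/nₕ with Wₕ = Nₕ/12992:
  Large: (3763/12992)²·(1−889/3763)·330.2/889 = 0.023798209
  Medium: (9229/12992)²·(1−769/9229)·1834/769 = 1.103179
  → Var(ȳ_str) = 1.1269772.
Var(ȳ_srs) = (1 − 1658/12992)·3492/1658 = 1.8373712.
deff = 1.1269772 / 1.8373712 = 0.6134.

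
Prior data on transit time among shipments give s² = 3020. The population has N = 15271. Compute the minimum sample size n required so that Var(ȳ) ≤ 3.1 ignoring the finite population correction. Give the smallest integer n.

975

Without fpc, n₀ = s²/D = 3020/3.1 = 974.1935.
Rounding up, n = 975.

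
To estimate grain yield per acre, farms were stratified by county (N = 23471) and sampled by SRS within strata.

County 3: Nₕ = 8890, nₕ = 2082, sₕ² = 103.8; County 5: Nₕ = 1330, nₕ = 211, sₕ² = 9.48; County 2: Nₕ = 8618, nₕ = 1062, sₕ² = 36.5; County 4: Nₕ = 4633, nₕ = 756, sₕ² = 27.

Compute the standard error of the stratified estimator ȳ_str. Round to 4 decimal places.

0.1040

Var(ȳ_str) = Σₕ Wₕ²(1 − fₕ)sₕ²/nₕ with Wₕ = Nₕ/N, N = 23471.
County 3: Wₕ = 0.37876528; term = 0.37876528²·(1 − 0.23419573)·103.8/2082 = 0.0054774037.
County 5: Wₕ = 0.05666567; term = 0.05666567²·(1 − 0.15864662)·9.48/211 = 1.2137924 × 10^-4.
County 2: Wₕ = 0.36717652; term = 0.36717652²·(1 − 0.12323045)·36.5/1062 = 0.0040625957.
County 4: Wₕ = 0.19739253; term = 0.19739253²·(1 − 0.16317721)·27/756 = 0.001164493.
Sum = 0.010825872.
SE = √(0.010825872) = 0.1040.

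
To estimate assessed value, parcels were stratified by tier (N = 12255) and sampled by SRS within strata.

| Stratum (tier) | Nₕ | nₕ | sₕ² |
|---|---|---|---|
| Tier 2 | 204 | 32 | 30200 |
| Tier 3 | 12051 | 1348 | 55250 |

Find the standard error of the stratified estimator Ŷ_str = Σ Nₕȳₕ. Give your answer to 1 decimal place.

Var(Ŷ_str) = Σₕ Nₕ²(1 − fₕ)sₕ²/nₕ.
Tier 2: 204²·(1 − 32/204)·30200/32 = 3.31143 × 10^7.
Tier 3: 12051²·(1 − 1348/12051)·55250/1348 = 5.2865337 × 10^9.
Sum = 5.319648 × 10^9.
SE = √(5.319648 × 10^9) = 72935.9.

72935.9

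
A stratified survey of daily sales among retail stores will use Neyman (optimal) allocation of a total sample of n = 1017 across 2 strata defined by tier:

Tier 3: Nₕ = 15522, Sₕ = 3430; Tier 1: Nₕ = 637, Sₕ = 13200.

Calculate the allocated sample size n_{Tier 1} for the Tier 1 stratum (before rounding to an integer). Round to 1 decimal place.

Neyman allocation: nₕ = n·NₕSₕ / Σⱼ NⱼSⱼ.
Σ NⱼSⱼ = 15522·3430 + 637·13200 = 6.164886 × 10^7.
n_{Tier 1} = 1017·637·13200 / (6.164886 × 10^7) = 138.7.

138.7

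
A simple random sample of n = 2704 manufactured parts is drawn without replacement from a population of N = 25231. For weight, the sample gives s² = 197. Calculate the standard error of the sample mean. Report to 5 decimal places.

0.25504

Under SRS without replacement, Var(ȳ) = (1 − f)·s²/n with f = n/N = 2704/25231 = 0.10716975.
Var(ȳ) = (1 − 0.10716975)·197/2704 = 0.89283025·0.07285503 = 0.065047174.
SE(ȳ) = √(0.065047174) = 0.25504.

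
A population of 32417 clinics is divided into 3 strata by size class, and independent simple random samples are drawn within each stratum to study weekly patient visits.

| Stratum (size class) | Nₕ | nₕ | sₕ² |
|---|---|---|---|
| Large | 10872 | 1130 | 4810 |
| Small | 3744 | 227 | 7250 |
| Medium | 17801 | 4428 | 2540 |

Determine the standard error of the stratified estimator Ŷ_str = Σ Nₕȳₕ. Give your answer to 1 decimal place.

Var(Ŷ_str) = Σₕ Nₕ²(1 − fₕ)sₕ²/nₕ.
Large: 10872²·(1 − 1130/10872)·4810/1130 = 4.5084183 × 10^8.
Small: 3744²·(1 − 227/3744)·7250/227 = 4.2055263 × 10^8.
Medium: 17801²·(1 − 4428/17801)·2540/4428 = 1.365524 × 10^8.
Sum = 1.0079469 × 10^9.
SE = √(1.0079469 × 10^9) = 31748.2.

31748.2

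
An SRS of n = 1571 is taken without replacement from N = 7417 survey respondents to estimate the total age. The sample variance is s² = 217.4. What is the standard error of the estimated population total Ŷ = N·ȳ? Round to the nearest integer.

Var(Ŷ) = N²·Var(ȳ) = N²·(1 − n/N)·s²/n.
f = 1571/7417 = 0.21181071; Var(ȳ) = 0.78818929·217.4/1571 = 0.10907215.
Var(Ŷ) = 7417² · 0.10907215 = 6.000265 × 10^6.
SE(Ŷ) = √(6.000265 × 10^6) = 2450.

2450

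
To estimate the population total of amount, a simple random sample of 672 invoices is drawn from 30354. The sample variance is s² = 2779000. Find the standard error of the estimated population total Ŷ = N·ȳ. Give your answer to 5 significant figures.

Var(Ŷ) = N²·Var(ȳ) = N²·(1 − n/N)·s²/n.
f = 672/30354 = 0.02213876; Var(ȳ) = 0.97786124·2779000/672 = 4043.8637.
Var(Ŷ) = 30354² · 4043.8637 = 3.7258758 × 10^12.
SE(Ŷ) = √(3.7258758 × 10^12) = 1.9303 × 10^6.

1.9303 × 10^6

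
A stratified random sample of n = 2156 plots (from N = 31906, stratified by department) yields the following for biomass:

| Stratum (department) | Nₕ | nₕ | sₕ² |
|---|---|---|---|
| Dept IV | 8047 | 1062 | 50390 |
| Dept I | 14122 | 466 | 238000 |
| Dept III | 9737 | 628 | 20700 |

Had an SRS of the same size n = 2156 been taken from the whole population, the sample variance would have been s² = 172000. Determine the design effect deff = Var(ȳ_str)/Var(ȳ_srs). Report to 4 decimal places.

Var(ȳ_str) = Σ Wₕ²(1−fₕ)sₕ²/nₕ with Wₕ = Nₕ/31906:
  Dept IV: (8047/31906)²·(1−1062/8047)·50390/1062 = 2.6198446
  Dept I: (14122/31906)²·(1−466/14122)·238000/466 = 96.753355
  Dept III: (9737/31906)²·(1−628/9737)·20700/628 = 2.8718507
  → Var(ȳ_str) = 102.24505.
Var(ȳ_srs) = (1 − 2156/31906)·172000/2156 = 74.38653.
deff = 102.24505 / 74.38653 = 1.3745.

1.3745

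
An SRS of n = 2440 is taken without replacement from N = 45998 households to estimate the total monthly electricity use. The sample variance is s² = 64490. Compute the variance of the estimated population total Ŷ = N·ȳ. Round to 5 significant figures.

5.2955 × 10^10

Var(Ŷ) = N²·Var(ȳ) = N²·(1 − n/N)·s²/n.
f = 2440/45998 = 0.05304578; Var(ȳ) = 0.94695422·64490/2440 = 25.02831.
Var(Ŷ) = 45998² · 25.02831 = 5.2955299 × 10^10.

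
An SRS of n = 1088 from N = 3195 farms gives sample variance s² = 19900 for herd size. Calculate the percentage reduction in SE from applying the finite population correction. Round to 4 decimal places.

18.7924

f = n/N = 1088/3195 = 0.34053208.
SE_no-fpc = √(s²/n) = 4.2767325; SE_fpc = √((1−f)s²/n) = 3.4730331.
Ratio = √(1−f) = 0.81207630. Reduction = 100·(1 − 0.81207630) = 18.7924%.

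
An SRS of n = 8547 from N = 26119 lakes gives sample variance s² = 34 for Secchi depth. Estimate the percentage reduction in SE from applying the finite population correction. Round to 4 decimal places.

17.9776

f = n/N = 8547/26119 = 0.32723305.
SE_no-fpc = √(s²/n) = 0.06307142; SE_fpc = √((1−f)s²/n) = 0.051732674.
Ratio = √(1−f) = 0.82022372. Reduction = 100·(1 − 0.82022372) = 17.9776%.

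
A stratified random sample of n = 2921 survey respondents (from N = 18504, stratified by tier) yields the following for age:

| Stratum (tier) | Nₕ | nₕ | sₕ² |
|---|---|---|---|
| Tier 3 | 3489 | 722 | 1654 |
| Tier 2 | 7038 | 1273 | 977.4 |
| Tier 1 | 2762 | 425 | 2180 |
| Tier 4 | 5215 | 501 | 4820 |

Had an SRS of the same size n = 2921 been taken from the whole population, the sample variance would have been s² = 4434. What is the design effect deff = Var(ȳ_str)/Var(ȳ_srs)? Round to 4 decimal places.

Var(ȳ_str) = Σ Wₕ²(1−fₕ)sₕ²/nₕ with Wₕ = Nₕ/18504:
  Tier 3: (3489/18504)²·(1−722/3489)·1654/722 = 0.064591772
  Tier 2: (7038/18504)²·(1−1273/7038)·977.4/1273 = 0.090983212
  Tier 1: (2762/18504)²·(1−425/2762)·2180/425 = 0.096698271
  Tier 4: (5215/18504)²·(1−501/5215)·4820/501 = 0.6907517
  → Var(ȳ_str) = 0.94302496.
Var(ȳ_srs) = (1 − 2921/18504)·4434/2921 = 1.2783494.
deff = 0.94302496 / 1.2783494 = 0.7377.

0.7377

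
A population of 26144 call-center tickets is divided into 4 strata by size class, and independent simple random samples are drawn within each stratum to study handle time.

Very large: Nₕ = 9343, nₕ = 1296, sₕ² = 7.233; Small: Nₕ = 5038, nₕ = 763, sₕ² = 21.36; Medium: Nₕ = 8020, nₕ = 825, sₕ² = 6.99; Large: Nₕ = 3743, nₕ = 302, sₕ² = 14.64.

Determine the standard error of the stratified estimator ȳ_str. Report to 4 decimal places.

0.0559

Var(ȳ_str) = Σₕ Wₕ²(1 − fₕ)sₕ²/nₕ with Wₕ = Nₕ/N, N = 26144.
Very large: Wₕ = 0.35736689; term = 0.35736689²·(1 − 0.13871348)·7.233/1296 = 6.1388885 × 10^-4.
Small: Wₕ = 0.19270196; term = 0.19270196²·(1 − 0.15144899)·21.36/763 = 8.8211849 × 10^-4.
Medium: Wₕ = 0.30676255; term = 0.30676255²·(1 − 0.10286783)·6.99/825 = 7.1529357 × 10^-4.
Large: Wₕ = 0.14316860; term = 0.14316860²·(1 − 0.08068394)·14.64/302 = 9.1347058 × 10^-4.
Sum = 0.0031247715.
SE = √(0.0031247715) = 0.0559.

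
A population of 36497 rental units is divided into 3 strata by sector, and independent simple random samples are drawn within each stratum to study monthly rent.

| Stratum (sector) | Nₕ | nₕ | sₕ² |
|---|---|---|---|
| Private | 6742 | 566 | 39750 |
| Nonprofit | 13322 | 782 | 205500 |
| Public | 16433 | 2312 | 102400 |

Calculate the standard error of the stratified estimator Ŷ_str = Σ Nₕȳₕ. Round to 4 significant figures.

239000

Var(Ŷ_str) = Σₕ Nₕ²(1 − fₕ)sₕ²/nₕ.
Private: 6742²·(1 − 566/6742)·39750/566 = 2.9242651 × 10^9.
Nonprofit: 13322²·(1 − 782/13322)·205500/782 = 4.390076 × 10^10.
Public: 16433²·(1 − 2312/16433)·102400/2312 = 1.0277664 × 10^10.
Sum = 5.7102689 × 10^10.
SE = √(5.7102689 × 10^10) = 239000.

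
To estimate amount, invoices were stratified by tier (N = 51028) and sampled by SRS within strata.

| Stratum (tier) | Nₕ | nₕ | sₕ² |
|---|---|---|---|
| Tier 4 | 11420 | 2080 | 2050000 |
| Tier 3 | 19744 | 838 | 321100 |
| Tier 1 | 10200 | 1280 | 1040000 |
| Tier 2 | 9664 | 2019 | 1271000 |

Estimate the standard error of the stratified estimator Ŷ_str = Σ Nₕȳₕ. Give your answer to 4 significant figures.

Var(Ŷ_str) = Σₕ Nₕ²(1 − fₕ)sₕ²/nₕ.
Tier 4: 11420²·(1 − 2080/11420)·2050000/2080 = 1.0512439 × 10^11.
Tier 3: 19744²·(1 − 838/19744)·321100/838 = 1.430313 × 10^11.
Tier 1: 10200²·(1 − 1280/10200)·1040000/1280 = 7.39245 × 10^10.
Tier 2: 9664²·(1 − 2019/9664)·1271000/2019 = 4.6509711 × 10^10.
Sum = 3.685899 × 10^11.
SE = √(3.685899 × 10^11) = 607100.

607100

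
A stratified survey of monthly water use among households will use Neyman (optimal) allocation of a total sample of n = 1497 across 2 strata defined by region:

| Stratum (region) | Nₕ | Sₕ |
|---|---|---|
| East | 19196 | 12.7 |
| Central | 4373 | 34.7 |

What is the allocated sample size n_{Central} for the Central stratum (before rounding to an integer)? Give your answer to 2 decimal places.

574.31

Neyman allocation: nₕ = n·NₕSₕ / Σⱼ NⱼSⱼ.
Σ NⱼSⱼ = 19196·12.7 + 4373·34.7 = 395532.3.
n_{Central} = 1497·4373·34.7 / 395532.3 = 574.31.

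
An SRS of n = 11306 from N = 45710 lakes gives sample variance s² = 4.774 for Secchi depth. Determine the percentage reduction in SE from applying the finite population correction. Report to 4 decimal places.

f = n/N = 11306/45710 = 0.24734194.
SE_no-fpc = √(s²/n) = 0.020548812; SE_fpc = √((1−f)s²/n) = 0.0178273.
Ratio = √(1−f) = 0.86755868. Reduction = 100·(1 − 0.86755868) = 13.2441%.

13.2441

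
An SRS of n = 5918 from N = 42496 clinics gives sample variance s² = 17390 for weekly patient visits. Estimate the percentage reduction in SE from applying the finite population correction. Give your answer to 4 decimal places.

f = n/N = 5918/42496 = 0.13926017.
SE_no-fpc = √(s²/n) = 1.7142032; SE_fpc = √((1−f)s²/n) = 1.5903703.
Ratio = √(1−f) = 0.92776066. Reduction = 100·(1 − 0.92776066) = 7.2239%.

7.2239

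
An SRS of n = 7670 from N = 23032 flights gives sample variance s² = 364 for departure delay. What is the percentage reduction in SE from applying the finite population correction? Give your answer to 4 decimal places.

f = n/N = 7670/23032 = 0.33301494.
SE_no-fpc = √(s²/n) = 0.21784772; SE_fpc = √((1−f)s²/n) = 0.17791439.
Ratio = √(1−f) = 0.81669154. Reduction = 100·(1 − 0.81669154) = 18.3308%.

18.3308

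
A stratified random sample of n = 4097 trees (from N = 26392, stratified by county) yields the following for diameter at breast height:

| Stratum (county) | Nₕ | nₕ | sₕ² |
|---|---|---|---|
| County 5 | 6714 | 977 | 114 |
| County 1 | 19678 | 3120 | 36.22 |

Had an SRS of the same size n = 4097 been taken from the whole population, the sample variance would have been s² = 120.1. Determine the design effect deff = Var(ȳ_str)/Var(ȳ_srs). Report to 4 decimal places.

Var(ȳ_str) = Σ Wₕ²(1−fₕ)sₕ²/nₕ with Wₕ = Nₕ/26392:
  County 5: (6714/26392)²·(1−977/6714)·114/977 = 0.0064525573
  County 1: (19678/26392)²·(1−3120/19678)·36.22/3120 = 0.0054304783
  → Var(ȳ_str) = 0.011883036.
Var(ȳ_srs) = (1 − 4097/26392)·120.1/4097 = 0.024763511.
deff = 0.011883036 / 0.024763511 = 0.4799.

0.4799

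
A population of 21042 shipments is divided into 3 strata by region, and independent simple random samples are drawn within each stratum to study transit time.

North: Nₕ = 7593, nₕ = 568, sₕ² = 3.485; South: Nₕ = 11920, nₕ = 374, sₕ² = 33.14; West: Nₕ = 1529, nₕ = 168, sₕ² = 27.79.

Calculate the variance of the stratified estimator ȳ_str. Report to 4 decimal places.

Var(ȳ_str) = Σₕ Wₕ²(1 − fₕ)sₕ²/nₕ with Wₕ = Nₕ/N, N = 21042.
North: Wₕ = 0.36084973; term = 0.36084973²·(1 − 0.07480574)·3.485/568 = 7.3916287 × 10^-4.
South: Wₕ = 0.56648608; term = 0.56648608²·(1 − 0.03137584)·33.14/374 = 0.027543218.
West: Wₕ = 0.07266420; term = 0.07266420²·(1 − 0.10987574)·27.79/168 = 7.7744709 × 10^-4.
Sum = 0.029059828.

0.0291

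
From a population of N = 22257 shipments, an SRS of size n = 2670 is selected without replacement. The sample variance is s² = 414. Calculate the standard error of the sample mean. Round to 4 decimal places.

Under SRS without replacement, Var(ȳ) = (1 − f)·s²/n with f = n/N = 2670/22257 = 0.11996226.
Var(ȳ) = (1 − 0.11996226)·414/2670 = 0.88003774·0.15505618 = 0.13645529.
SE(ȳ) = √(0.13645529) = 0.3694.

0.3694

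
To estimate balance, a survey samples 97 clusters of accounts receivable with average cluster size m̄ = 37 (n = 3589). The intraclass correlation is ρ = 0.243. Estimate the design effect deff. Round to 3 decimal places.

9.748

deff = 1 + (37 − 1)·0.243 = 1 + 8.748 = 9.748.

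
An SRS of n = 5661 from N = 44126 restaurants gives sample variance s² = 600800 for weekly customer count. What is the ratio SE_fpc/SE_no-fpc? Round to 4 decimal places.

0.9337

f = n/N = 5661/44126 = 0.12829171.
SE_no-fpc = √(s²/n) = 10.301925; SE_fpc = √((1−f)s²/n) = 9.6184252.
Ratio = √(1−f) = 0.93365320.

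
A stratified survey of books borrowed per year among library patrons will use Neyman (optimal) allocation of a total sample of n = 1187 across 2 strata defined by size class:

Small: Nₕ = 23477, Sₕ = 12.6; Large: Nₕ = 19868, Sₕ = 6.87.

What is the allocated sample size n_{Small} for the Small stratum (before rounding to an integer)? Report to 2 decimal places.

812.22

Neyman allocation: nₕ = n·NₕSₕ / Σⱼ NⱼSⱼ.
Σ NⱼSⱼ = 23477·12.6 + 19868·6.87 = 432303.36.
n_{Small} = 1187·23477·12.6 / 432303.36 = 812.22.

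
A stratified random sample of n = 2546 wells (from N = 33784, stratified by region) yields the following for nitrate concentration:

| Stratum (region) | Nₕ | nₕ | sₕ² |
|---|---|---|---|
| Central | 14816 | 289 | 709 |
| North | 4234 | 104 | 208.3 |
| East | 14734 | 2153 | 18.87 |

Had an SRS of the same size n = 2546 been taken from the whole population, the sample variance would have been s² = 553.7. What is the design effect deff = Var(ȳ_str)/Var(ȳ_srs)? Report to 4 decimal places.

2.4603

Var(ȳ_str) = Σ Wₕ²(1−fₕ)sₕ²/nₕ with Wₕ = Nₕ/33784:
  Central: (14816/33784)²·(1−289/14816)·709/289 = 0.46262933
  North: (4234/33784)²·(1−104/4234)·208.3/104 = 0.030685606
  East: (14734/33784)²·(1−2153/14734)·18.87/2153 = 0.0014234479
  → Var(ȳ_str) = 0.49473838.
Var(ȳ_srs) = (1 − 2546/33784)·553.7/2546 = 0.20108898.
deff = 0.49473838 / 0.20108898 = 2.4603.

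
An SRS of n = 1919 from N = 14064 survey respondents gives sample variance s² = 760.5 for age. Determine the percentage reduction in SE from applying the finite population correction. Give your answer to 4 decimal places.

f = n/N = 1919/14064 = 0.13644767.
SE_no-fpc = √(s²/n) = 0.62952375; SE_fpc = √((1−f)s²/n) = 0.58500079.
Ratio = √(1−f) = 0.92927516. Reduction = 100·(1 − 0.92927516) = 7.0725%.

7.0725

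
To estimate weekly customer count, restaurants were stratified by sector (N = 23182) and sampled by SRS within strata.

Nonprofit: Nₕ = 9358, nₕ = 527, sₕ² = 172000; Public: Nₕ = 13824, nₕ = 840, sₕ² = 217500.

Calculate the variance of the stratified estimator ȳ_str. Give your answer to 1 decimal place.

136.7

Var(ȳ_str) = Σₕ Wₕ²(1 − fₕ)sₕ²/nₕ with Wₕ = Nₕ/N, N = 23182.
Nonprofit: Wₕ = 0.40367527; term = 0.40367527²·(1 − 0.05631545)·172000/527 = 50.189048.
Public: Wₕ = 0.59632473; term = 0.59632473²·(1 − 0.06076389)·217500/840 = 86.480941.
Sum = 136.66999.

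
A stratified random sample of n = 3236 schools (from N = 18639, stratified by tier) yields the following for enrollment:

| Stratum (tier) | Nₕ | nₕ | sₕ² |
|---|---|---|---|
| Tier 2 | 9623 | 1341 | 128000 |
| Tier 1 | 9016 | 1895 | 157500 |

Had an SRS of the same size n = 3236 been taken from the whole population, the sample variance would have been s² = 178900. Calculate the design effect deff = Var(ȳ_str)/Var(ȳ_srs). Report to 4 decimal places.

0.8155

Var(ȳ_str) = Σ Wₕ²(1−fₕ)sₕ²/nₕ with Wₕ = Nₕ/18639:
  Tier 2: (9623/18639)²·(1−1341/9623)·128000/1341 = 21.896852
  Tier 1: (9016/18639)²·(1−1895/9016)·157500/1895 = 15.359639
  → Var(ȳ_str) = 37.256491.
Var(ȳ_srs) = (1 − 3236/18639)·178900/3236 = 45.686147.
deff = 37.256491 / 45.686147 = 0.8155.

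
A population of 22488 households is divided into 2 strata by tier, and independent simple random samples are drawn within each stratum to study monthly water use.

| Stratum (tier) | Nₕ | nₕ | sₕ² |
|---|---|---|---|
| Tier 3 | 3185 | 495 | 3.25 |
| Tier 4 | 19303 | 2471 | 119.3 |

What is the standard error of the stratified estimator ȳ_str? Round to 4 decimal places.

0.1764

Var(ȳ_str) = Σₕ Wₕ²(1 − fₕ)sₕ²/nₕ with Wₕ = Nₕ/N, N = 22488.
Tier 3: Wₕ = 0.14163109; term = 0.14163109²·(1 − 0.15541601)·3.25/495 = 1.1123417 × 10^-4.
Tier 4: Wₕ = 0.85836891; term = 0.85836891²·(1 − 0.12801119)·119.3/2471 = 0.031018912.
Sum = 0.031130146.
SE = √(0.031130146) = 0.1764.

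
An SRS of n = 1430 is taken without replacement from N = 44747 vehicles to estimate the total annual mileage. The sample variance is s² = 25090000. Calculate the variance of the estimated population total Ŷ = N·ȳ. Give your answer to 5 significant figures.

3.4008 × 10^13

Var(Ŷ) = N²·Var(ȳ) = N²·(1 − n/N)·s²/n.
f = 1430/44747 = 0.03195745; Var(ȳ) = 0.96804255·25090000/1430 = 16984.747.
Var(Ŷ) = 44747² · 16984.747 = 3.4008457 × 10^13.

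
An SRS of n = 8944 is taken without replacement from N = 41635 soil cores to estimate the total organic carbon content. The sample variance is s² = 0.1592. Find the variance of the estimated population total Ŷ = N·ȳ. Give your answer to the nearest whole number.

Var(Ŷ) = N²·Var(ȳ) = N²·(1 − n/N)·s²/n.
f = 8944/41635 = 0.21481926; Var(ȳ) = 0.78518074·0.1592/8944 = 1.3975936 × 10^-5.
Var(Ŷ) = 41635² · (1.3975936 × 10^-5) = 24226.911.

24227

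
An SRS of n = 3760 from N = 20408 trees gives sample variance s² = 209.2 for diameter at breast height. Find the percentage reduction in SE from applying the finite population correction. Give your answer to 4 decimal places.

f = n/N = 3760/20408 = 0.18424147.
SE_no-fpc = √(s²/n) = 0.23587772; SE_fpc = √((1−f)s²/n) = 0.21304323.
Ratio = √(1−f) = 0.90319352. Reduction = 100·(1 − 0.90319352) = 9.6806%.

9.6806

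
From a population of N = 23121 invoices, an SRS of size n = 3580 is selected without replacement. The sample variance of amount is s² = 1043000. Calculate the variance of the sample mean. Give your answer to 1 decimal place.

246.2

Under SRS without replacement, Var(ȳ) = (1 − f)·s²/n with f = n/N = 3580/23121 = 0.15483759.
Var(ȳ) = (1 − 0.15483759)·1043000/3580 = 0.84516241·291.34078 = 246.23028.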